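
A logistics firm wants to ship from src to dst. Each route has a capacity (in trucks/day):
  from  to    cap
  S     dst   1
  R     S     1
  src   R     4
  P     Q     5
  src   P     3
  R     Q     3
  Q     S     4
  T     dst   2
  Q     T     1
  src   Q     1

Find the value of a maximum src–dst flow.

Augment src->R->S->dst: bottleneck 1. Total 1.
Augment src->Q->T->dst: bottleneck 1. Total 2.
No augmenting path remains in the residual graph.

2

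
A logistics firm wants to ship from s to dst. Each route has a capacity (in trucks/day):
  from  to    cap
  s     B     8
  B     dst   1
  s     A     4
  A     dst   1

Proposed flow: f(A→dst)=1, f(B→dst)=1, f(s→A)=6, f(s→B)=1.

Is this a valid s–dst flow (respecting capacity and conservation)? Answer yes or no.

No

Capacity violated on s→A: flow 6 > capacity 4.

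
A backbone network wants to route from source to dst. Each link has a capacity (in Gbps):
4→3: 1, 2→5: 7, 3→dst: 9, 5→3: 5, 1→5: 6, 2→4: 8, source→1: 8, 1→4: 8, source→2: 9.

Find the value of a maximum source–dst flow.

6

Augment source→2→4→3→dst: bottleneck 1. Total 1.
Augment source→2→5→3→dst: bottleneck 5. Total 6.
No augmenting path remains in the residual graph.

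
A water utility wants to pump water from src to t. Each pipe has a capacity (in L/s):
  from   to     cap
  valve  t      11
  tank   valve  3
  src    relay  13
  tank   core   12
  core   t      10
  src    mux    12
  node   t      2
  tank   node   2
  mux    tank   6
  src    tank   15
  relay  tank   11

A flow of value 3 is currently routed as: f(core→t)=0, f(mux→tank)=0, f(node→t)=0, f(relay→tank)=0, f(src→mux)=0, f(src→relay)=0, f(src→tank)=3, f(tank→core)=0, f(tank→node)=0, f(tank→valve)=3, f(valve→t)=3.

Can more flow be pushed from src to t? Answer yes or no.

Yes

Residual path src→tank→node→t has bottleneck 2 > 0.
Pushing 2 along it raises the flow to 5, so the given flow is not maximum.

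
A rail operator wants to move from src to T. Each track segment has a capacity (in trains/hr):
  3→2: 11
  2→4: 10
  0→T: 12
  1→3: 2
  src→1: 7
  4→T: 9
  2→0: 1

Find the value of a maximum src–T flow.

2

Augment src→1→3→2→0→T: bottleneck 1. Total 1.
Augment src→1→3→2→4→T: bottleneck 1. Total 2.
No augmenting path remains in the residual graph.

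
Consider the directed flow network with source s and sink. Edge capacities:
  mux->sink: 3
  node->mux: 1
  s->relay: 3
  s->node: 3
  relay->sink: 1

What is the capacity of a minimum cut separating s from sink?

Max flow = 2 (via 2 augmenting paths).
In the residual at optimum, the set reachable from s is {node, relay, s}.
Cut edges: node->mux (cap 1), relay->sink (cap 1). Sum = 2.

2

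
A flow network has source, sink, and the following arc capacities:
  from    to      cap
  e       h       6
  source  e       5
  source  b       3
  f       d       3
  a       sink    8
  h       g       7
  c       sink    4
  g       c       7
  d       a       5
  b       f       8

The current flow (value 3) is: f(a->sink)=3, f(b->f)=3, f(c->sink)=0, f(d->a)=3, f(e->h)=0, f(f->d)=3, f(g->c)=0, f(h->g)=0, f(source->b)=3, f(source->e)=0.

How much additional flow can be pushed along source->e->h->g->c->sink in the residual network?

Residual capacities along the path: source->e: 5, e->h: 6, h->g: 7, g->c: 7, c->sink: 4.
Minimum is 4.

4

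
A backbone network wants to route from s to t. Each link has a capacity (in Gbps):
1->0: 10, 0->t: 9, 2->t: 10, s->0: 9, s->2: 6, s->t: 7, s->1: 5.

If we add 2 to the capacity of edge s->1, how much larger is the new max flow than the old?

Original max flow = 22.
Edge s->1 does not cross the min cut (source side {0, 1, s}), so extra capacity there cannot help.
New max flow = 22. Increase = 0.

0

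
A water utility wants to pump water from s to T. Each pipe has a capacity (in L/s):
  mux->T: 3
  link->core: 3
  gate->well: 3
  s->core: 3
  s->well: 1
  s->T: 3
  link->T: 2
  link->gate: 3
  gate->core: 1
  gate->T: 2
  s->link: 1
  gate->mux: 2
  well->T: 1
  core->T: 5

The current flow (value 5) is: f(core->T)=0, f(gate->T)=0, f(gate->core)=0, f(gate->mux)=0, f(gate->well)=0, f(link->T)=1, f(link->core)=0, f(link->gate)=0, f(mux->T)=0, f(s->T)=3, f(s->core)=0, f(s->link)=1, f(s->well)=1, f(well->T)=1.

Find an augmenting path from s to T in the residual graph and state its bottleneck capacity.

s->core->T, bottleneck 3

Residual along s->core->T: s->core: 3, core->T: 5.
Bottleneck = min = 3.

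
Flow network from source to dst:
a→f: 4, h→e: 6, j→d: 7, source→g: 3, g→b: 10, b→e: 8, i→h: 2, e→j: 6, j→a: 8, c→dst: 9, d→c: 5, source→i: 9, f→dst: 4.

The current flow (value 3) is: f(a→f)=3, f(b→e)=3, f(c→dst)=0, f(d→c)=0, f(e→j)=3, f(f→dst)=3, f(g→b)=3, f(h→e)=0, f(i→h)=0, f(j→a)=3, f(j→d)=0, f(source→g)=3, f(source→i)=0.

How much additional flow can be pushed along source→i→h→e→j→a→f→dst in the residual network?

1

Residual capacities along the path: source→i: 9, i→h: 2, h→e: 6, e→j: 3, j→a: 5, a→f: 1, f→dst: 1.
Minimum is 1.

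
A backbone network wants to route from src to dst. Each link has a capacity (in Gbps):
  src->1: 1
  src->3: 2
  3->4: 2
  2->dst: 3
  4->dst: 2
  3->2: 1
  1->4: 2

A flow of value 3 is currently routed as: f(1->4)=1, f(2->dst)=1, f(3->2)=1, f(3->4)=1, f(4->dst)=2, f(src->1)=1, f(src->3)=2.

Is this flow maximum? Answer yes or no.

Residual reachable from src: {src}; dst is not reachable.
Saturated cut: src->3, src->1 with total capacity 3 = current flow value. Flow is maximum.

Yes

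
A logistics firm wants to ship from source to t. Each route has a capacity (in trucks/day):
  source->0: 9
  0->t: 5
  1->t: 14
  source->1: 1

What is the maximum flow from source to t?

Augment source->0->t: bottleneck 5. Total 5.
Augment source->1->t: bottleneck 1. Total 6.
No augmenting path remains in the residual graph.

6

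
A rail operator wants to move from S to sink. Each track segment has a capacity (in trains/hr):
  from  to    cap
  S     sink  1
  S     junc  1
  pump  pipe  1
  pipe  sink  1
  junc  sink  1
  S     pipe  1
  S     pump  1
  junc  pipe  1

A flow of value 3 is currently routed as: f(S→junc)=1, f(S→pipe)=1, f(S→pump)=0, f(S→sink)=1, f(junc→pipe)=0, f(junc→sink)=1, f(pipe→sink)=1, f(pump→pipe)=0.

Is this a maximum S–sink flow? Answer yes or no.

Residual reachable from S: {S, pipe, pump}; sink is not reachable.
Saturated cut: S→junc, S→sink, pipe→sink with total capacity 3 = current flow value. Flow is maximum.

Yes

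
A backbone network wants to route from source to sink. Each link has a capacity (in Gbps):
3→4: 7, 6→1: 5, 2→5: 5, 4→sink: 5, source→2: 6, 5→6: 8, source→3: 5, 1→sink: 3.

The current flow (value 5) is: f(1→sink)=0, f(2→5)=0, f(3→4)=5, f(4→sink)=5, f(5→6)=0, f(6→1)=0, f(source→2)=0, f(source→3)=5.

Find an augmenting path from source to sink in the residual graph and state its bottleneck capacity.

Residual along source→2→5→6→1→sink: source→2: 6, 2→5: 5, 5→6: 8, 6→1: 5, 1→sink: 3.
Bottleneck = min = 3.

source→2→5→6→1→sink, bottleneck 3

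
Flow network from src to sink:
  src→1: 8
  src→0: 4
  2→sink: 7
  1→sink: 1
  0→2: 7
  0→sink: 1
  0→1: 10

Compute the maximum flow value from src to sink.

Augment src→0→sink: bottleneck 1. Total 1.
Augment src→1→sink: bottleneck 1. Total 2.
Augment src→0→2→sink: bottleneck 3. Total 5.
No augmenting path remains in the residual graph.

5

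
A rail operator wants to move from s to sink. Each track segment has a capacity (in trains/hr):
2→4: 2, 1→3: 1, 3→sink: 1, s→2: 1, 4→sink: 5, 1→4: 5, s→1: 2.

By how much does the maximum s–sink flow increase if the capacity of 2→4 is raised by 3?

0

Original max flow = 3.
Edge 2→4 does not cross the min cut (source side {s}), so extra capacity there cannot help.
New max flow = 3. Increase = 0.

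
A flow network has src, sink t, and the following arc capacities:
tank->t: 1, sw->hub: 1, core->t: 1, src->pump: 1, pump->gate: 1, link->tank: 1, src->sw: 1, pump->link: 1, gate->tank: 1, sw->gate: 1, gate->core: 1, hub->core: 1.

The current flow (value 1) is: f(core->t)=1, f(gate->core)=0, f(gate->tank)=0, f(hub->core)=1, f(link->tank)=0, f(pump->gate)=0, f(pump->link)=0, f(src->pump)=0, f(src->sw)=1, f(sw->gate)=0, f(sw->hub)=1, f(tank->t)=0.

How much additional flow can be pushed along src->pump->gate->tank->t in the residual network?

1

Residual capacities along the path: src->pump: 1, pump->gate: 1, gate->tank: 1, tank->t: 1.
Minimum is 1.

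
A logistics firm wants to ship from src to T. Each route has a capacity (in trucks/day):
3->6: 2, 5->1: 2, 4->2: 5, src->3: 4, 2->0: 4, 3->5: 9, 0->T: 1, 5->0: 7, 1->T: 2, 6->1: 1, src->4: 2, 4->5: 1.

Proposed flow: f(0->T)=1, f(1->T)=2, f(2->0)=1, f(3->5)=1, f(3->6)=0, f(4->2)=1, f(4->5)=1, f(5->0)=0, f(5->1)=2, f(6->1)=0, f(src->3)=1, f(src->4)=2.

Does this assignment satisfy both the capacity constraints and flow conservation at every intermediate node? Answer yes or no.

Every edge has 0 ≤ f(e) ≤ cap(e).
At each intermediate node, inflow equals outflow.

Yes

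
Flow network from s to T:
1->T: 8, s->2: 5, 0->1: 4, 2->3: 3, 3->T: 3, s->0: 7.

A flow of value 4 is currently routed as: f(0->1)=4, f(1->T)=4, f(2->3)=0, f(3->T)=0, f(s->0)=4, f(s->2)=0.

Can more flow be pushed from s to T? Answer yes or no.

Residual path s->2->3->T has bottleneck 3 > 0.
Pushing 3 along it raises the flow to 7, so the given flow is not maximum.

Yes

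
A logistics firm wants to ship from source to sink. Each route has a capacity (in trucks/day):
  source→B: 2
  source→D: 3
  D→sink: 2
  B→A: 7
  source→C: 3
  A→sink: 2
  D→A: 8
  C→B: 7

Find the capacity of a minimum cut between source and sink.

4

Max flow = 4 (via 2 augmenting paths).
In the residual at optimum, the set reachable from source is {A, B, C, D, source}.
Cut edges: D→sink (cap 2), A→sink (cap 2). Sum = 4.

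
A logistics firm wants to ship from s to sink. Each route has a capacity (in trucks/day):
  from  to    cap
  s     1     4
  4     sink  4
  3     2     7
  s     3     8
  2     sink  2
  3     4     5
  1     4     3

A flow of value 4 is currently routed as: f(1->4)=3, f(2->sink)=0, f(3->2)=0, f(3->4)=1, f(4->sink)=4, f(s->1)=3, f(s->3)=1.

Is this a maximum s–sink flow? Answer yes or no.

No

Residual path s->3->2->sink has bottleneck 2 > 0.
Pushing 2 along it raises the flow to 6, so the given flow is not maximum.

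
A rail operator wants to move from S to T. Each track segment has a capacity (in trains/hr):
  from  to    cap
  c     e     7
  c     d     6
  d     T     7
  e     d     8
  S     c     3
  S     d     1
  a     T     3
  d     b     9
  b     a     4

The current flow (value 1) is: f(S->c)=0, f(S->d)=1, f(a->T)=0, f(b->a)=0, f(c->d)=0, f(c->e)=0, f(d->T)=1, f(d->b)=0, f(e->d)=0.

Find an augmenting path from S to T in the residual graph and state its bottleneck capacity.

Residual along S->c->d->T: S->c: 3, c->d: 6, d->T: 6.
Bottleneck = min = 3.

S->c->d->T, bottleneck 3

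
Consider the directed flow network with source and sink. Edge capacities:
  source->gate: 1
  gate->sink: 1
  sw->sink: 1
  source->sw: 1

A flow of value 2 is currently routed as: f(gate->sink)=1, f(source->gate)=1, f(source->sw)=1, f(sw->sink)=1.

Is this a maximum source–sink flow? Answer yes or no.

Yes

Residual reachable from source: {source}; sink is not reachable.
Saturated cut: source->gate, source->sw with total capacity 2 = current flow value. Flow is maximum.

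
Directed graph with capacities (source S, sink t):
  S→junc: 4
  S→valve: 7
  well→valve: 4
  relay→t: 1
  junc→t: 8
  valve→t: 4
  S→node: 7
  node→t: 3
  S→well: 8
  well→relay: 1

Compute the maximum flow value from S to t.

12

Augment S→junc→t: bottleneck 4. Total 4.
Augment S→valve→t: bottleneck 4. Total 8.
Augment S→node→t: bottleneck 3. Total 11.
Augment S→well→relay→t: bottleneck 1. Total 12.
No augmenting path remains in the residual graph.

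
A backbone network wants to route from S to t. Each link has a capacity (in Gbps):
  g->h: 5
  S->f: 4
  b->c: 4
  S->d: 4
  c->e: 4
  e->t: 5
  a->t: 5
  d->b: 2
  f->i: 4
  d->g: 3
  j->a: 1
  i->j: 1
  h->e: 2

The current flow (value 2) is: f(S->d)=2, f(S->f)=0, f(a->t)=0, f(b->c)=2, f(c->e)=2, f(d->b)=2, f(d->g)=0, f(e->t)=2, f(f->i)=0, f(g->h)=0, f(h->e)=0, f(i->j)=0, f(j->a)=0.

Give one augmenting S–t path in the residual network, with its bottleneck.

S->d->g->h->e->t, bottleneck 2

Residual along S->d->g->h->e->t: S->d: 2, d->g: 3, g->h: 5, h->e: 2, e->t: 3.
Bottleneck = min = 2.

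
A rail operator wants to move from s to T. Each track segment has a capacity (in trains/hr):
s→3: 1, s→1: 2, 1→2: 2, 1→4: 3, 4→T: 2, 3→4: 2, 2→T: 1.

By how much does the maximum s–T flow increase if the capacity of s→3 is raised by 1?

Original max flow = 3.
Even with extra capacity on s→3, another cut of capacity 3 remains binding.
New max flow = 3. Increase = 0.

0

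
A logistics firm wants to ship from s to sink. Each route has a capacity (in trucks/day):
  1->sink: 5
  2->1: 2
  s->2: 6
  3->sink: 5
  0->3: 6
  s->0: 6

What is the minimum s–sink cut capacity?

7

Max flow = 7 (via 2 augmenting paths).
In the residual at optimum, the set reachable from s is {0, 2, 3, s}.
Cut edges: 2->1 (cap 2), 3->sink (cap 5). Sum = 7.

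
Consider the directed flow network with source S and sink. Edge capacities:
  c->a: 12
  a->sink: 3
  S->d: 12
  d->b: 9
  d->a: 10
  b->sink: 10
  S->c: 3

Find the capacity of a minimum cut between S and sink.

12

Max flow = 12 (via 2 augmenting paths).
In the residual at optimum, the set reachable from S is {S, a, c, d}.
Cut edges: d->b (cap 9), a->sink (cap 3). Sum = 12.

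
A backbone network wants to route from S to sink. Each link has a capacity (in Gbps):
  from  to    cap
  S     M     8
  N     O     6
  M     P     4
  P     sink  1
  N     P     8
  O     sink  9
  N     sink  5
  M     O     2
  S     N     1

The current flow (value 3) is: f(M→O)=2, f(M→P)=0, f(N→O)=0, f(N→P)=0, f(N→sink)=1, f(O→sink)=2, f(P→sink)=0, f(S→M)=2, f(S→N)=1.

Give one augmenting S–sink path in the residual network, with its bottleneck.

S→M→P→sink, bottleneck 1

Residual along S→M→P→sink: S→M: 6, M→P: 4, P→sink: 1.
Bottleneck = min = 1.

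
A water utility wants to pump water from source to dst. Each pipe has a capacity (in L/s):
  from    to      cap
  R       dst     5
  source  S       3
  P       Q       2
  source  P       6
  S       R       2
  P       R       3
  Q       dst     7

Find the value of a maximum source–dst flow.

7

Augment source->S->R->dst: bottleneck 2. Total 2.
Augment source->P->R->dst: bottleneck 3. Total 5.
Augment source->P->Q->dst: bottleneck 2. Total 7.
No augmenting path remains in the residual graph.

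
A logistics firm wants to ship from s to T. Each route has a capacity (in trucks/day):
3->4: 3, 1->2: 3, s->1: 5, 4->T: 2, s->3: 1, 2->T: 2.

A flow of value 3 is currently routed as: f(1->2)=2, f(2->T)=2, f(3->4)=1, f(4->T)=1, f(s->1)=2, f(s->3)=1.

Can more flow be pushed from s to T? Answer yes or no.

No

Residual reachable from s: {1, 2, s}; T is not reachable.
Saturated cut: s->3, 2->T with total capacity 3 = current flow value. Flow is maximum.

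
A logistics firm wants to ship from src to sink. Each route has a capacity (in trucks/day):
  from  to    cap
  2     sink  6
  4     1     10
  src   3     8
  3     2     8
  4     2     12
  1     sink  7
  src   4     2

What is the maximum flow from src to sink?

8

Augment src→3→2→sink: bottleneck 6. Total 6.
Augment src→4→1→sink: bottleneck 2. Total 8.
No augmenting path remains in the residual graph.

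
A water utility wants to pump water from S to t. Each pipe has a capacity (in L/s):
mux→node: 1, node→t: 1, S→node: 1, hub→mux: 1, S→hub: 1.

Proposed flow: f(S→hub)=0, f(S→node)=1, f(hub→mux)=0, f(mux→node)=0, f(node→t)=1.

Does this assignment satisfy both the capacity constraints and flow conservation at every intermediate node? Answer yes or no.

Yes

Every edge has 0 ≤ f(e) ≤ cap(e).
At each intermediate node, inflow equals outflow.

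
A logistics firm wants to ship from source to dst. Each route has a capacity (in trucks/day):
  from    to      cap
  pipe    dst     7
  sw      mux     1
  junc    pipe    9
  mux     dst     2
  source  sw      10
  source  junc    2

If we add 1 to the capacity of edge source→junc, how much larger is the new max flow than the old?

1

Original max flow = 3.
After raising cap(source→junc), augmenting paths through that edge carry 1 more unit.
New max flow = 4. Increase = 1.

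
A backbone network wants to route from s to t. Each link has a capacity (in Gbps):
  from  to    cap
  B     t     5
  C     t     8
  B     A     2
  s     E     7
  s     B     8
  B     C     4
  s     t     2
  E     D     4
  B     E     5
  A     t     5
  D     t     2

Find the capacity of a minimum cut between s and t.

Max flow = 12 (via 5 augmenting paths).
In the residual at optimum, the set reachable from s is {D, E, s}.
Cut edges: s->B (cap 8), s->t (cap 2), D->t (cap 2). Sum = 12.

12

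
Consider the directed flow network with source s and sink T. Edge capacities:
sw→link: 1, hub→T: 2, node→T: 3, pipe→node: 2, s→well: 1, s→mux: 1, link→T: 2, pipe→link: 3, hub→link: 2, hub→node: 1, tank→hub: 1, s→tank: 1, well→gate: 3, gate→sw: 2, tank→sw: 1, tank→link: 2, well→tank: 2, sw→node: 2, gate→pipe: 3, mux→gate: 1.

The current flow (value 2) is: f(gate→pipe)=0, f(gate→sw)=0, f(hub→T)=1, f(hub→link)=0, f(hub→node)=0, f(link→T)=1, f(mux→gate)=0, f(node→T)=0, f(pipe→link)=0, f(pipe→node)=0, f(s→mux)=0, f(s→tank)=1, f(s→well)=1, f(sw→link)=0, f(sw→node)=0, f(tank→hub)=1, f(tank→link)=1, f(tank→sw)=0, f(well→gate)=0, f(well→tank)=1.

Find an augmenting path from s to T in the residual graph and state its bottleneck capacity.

s→mux→gate→sw→link→T, bottleneck 1

Residual along s→mux→gate→sw→link→T: s→mux: 1, mux→gate: 1, gate→sw: 2, sw→link: 1, link→T: 1.
Bottleneck = min = 1.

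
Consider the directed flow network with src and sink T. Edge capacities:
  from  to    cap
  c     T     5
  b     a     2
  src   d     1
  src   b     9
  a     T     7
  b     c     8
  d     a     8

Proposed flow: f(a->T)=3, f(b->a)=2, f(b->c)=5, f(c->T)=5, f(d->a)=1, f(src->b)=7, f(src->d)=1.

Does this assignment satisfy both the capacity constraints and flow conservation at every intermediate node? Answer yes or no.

Yes

Every edge has 0 ≤ f(e) ≤ cap(e).
At each intermediate node, inflow equals outflow.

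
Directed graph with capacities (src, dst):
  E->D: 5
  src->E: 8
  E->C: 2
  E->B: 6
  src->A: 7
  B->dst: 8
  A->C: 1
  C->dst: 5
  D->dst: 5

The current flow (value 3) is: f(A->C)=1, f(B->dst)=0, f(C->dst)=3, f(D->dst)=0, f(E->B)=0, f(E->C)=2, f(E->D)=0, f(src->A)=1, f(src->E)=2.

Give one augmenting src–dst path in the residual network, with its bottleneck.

src->E->B->dst, bottleneck 6

Residual along src->E->B->dst: src->E: 6, E->B: 6, B->dst: 8.
Bottleneck = min = 6.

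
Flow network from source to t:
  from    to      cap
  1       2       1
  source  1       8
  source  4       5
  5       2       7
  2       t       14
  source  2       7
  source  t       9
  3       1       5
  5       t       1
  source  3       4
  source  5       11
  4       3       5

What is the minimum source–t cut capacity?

Max flow = 24 (via 5 augmenting paths).
In the residual at optimum, the set reachable from source is {1, 2, 3, 4, 5, source}.
Cut edges: source→t (cap 9), 5→t (cap 1), 2→t (cap 14). Sum = 24.

24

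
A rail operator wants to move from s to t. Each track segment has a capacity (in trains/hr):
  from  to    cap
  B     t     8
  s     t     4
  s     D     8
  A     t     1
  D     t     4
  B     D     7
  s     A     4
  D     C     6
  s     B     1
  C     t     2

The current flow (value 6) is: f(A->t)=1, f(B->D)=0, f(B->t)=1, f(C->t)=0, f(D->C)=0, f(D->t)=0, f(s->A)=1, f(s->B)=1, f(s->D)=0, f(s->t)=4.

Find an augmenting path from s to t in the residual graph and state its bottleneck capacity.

Residual along s->D->t: s->D: 8, D->t: 4.
Bottleneck = min = 4.

s->D->t, bottleneck 4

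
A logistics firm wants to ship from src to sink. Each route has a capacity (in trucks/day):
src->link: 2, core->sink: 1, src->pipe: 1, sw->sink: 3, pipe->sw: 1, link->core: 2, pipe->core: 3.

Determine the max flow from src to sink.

2

Augment src->link->core->sink: bottleneck 1. Total 1.
Augment src->pipe->sw->sink: bottleneck 1. Total 2.
No augmenting path remains in the residual graph.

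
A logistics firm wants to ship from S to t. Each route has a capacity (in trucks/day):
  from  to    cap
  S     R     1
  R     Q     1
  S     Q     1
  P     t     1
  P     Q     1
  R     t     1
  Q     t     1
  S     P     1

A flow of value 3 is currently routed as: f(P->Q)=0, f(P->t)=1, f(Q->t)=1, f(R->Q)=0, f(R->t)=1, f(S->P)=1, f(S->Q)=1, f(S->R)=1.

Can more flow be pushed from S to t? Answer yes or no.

No

Residual reachable from S: {S}; t is not reachable.
Saturated cut: S->P, S->R, S->Q with total capacity 3 = current flow value. Flow is maximum.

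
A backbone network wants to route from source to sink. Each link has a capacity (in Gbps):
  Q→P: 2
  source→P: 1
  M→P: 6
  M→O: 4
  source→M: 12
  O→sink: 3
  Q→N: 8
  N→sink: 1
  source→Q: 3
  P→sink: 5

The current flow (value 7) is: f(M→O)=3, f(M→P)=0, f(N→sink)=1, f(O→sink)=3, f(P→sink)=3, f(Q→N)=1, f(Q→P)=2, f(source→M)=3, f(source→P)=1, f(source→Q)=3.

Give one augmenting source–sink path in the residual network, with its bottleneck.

source→M→P→sink, bottleneck 2

Residual along source→M→P→sink: source→M: 9, M→P: 6, P→sink: 2.
Bottleneck = min = 2.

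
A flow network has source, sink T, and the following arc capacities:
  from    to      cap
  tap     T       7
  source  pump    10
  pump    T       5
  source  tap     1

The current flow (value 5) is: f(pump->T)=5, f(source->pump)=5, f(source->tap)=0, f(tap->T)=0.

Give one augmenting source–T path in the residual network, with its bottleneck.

Residual along source->tap->T: source->tap: 1, tap->T: 7.
Bottleneck = min = 1.

source->tap->T, bottleneck 1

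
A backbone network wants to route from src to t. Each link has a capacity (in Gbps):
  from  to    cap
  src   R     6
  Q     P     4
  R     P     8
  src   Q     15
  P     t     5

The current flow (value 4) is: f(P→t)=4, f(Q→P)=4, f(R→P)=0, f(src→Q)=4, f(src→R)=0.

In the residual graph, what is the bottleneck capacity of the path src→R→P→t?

Residual capacities along the path: src→R: 6, R→P: 8, P→t: 1.
Minimum is 1.

1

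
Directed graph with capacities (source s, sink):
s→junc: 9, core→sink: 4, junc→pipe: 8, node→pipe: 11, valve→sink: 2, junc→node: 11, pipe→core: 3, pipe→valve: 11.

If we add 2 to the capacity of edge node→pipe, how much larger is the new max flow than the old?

0

Original max flow = 5.
Edge node→pipe does not cross the min cut (source side {junc, node, pipe, s, valve}), so extra capacity there cannot help.
New max flow = 5. Increase = 0.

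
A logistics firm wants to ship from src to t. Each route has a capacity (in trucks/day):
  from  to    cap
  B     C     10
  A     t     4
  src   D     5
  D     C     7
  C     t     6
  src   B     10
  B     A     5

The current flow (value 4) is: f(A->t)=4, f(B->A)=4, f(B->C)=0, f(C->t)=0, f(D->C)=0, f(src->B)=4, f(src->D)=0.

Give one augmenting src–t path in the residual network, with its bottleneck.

Residual along src->B->C->t: src->B: 6, B->C: 10, C->t: 6.
Bottleneck = min = 6.

src->B->C->t, bottleneck 6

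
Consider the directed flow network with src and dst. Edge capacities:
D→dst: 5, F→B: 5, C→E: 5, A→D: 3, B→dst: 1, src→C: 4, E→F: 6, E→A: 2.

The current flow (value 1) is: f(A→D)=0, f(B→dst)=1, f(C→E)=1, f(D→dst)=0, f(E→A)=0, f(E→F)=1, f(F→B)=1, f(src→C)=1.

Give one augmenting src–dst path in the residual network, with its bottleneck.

Residual along src→C→E→A→D→dst: src→C: 3, C→E: 4, E→A: 2, A→D: 3, D→dst: 5.
Bottleneck = min = 2.

src→C→E→A→D→dst, bottleneck 2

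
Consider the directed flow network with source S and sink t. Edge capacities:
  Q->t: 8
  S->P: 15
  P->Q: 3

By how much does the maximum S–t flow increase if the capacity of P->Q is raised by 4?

4

Original max flow = 3.
After raising cap(P->Q), augmenting paths through that edge carry 4 more units.
New max flow = 7. Increase = 4.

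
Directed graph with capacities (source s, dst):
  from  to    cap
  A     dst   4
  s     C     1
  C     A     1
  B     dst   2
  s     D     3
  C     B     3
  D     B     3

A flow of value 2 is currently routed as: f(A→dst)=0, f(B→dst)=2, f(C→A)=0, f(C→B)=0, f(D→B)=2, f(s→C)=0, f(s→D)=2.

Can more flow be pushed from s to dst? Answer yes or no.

Yes

Residual path s→C→A→dst has bottleneck 1 > 0.
Pushing 1 along it raises the flow to 3, so the given flow is not maximum.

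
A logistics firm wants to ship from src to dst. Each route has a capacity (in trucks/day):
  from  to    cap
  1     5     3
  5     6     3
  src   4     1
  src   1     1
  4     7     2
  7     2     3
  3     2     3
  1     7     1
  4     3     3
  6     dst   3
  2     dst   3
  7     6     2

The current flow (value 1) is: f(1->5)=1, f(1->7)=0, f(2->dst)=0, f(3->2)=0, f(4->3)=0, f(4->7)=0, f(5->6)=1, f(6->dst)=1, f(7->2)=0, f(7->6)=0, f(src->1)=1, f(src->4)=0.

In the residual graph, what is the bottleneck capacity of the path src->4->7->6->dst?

1

Residual capacities along the path: src->4: 1, 4->7: 2, 7->6: 2, 6->dst: 2.
Minimum is 1.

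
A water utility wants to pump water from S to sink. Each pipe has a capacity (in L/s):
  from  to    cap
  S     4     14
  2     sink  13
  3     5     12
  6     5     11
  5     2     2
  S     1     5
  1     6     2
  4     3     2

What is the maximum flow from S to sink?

Augment S->1->6->5->2->sink: bottleneck 2. Total 2.
No augmenting path remains in the residual graph.

2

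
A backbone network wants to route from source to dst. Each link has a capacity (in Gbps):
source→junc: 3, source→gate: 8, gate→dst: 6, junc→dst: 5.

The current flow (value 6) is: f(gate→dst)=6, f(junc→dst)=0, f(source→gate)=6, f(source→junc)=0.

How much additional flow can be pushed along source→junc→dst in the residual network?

3

Residual capacities along the path: source→junc: 3, junc→dst: 5.
Minimum is 3.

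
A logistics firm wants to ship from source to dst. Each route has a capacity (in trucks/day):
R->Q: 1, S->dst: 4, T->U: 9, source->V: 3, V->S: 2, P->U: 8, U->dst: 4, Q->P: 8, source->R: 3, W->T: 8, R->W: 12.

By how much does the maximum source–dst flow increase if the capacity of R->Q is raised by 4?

Original max flow = 5.
Edge R->Q does not cross the min cut (source side {V, source}), so extra capacity there cannot help.
New max flow = 5. Increase = 0.

0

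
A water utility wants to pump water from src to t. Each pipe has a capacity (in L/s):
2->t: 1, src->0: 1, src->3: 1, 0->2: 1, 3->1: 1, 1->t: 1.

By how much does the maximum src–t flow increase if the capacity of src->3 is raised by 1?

Original max flow = 2.
Even with extra capacity on src->3, another cut of capacity 2 remains binding.
New max flow = 2. Increase = 0.

0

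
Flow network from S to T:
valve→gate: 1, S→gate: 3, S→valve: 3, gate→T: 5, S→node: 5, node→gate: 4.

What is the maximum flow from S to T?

Augment S→gate→T: bottleneck 3. Total 3.
Augment S→valve→gate→T: bottleneck 1. Total 4.
Augment S→node→gate→T: bottleneck 1. Total 5.
No augmenting path remains in the residual graph.

5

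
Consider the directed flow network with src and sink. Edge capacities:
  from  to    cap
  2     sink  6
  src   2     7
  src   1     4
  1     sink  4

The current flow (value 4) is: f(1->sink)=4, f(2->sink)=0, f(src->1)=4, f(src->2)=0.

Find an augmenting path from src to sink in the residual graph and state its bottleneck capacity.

Residual along src->2->sink: src->2: 7, 2->sink: 6.
Bottleneck = min = 6.

src->2->sink, bottleneck 6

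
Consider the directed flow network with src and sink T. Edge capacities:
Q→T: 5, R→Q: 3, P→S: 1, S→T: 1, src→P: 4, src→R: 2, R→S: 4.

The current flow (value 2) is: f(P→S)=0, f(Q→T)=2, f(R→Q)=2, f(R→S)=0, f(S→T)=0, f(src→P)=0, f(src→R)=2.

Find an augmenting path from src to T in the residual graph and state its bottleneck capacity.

src→P→S→T, bottleneck 1

Residual along src→P→S→T: src→P: 4, P→S: 1, S→T: 1.
Bottleneck = min = 1.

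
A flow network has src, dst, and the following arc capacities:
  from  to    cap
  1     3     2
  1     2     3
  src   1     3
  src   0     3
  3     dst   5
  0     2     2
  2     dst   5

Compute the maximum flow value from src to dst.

Augment src->0->2->dst: bottleneck 2. Total 2.
Augment src->1->2->dst: bottleneck 3. Total 5.
No augmenting path remains in the residual graph.

5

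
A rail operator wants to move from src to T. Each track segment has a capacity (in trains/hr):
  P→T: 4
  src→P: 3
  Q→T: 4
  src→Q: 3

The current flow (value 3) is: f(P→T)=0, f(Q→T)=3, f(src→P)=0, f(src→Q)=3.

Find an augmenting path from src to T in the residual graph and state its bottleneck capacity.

src→P→T, bottleneck 3

Residual along src→P→T: src→P: 3, P→T: 4.
Bottleneck = min = 3.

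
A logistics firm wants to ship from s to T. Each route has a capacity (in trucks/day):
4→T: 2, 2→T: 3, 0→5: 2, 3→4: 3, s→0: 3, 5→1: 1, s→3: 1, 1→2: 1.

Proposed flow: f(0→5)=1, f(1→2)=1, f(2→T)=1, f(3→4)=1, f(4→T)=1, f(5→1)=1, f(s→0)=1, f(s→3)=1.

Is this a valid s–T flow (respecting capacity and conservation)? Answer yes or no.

Yes

Every edge has 0 ≤ f(e) ≤ cap(e).
At each intermediate node, inflow equals outflow.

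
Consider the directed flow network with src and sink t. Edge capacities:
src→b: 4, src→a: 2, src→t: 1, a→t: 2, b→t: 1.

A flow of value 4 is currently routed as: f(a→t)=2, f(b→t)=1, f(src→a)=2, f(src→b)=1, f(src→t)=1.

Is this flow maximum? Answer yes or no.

Yes

Residual reachable from src: {b, src}; t is not reachable.
Saturated cut: src→a, src→t, b→t with total capacity 4 = current flow value. Flow is maximum.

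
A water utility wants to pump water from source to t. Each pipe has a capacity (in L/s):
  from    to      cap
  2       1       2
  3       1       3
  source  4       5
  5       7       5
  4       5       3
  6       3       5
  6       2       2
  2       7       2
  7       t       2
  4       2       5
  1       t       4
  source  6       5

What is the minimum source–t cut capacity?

Max flow = 6 (via 4 augmenting paths).
In the residual at optimum, the set reachable from source is {1, 2, 3, 4, 5, 6, 7, source}.
Cut edges: 1→t (cap 4), 7→t (cap 2). Sum = 6.

6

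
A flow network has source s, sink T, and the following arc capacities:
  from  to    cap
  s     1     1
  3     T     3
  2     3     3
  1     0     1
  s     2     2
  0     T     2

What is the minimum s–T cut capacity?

Max flow = 3 (via 2 augmenting paths).
In the residual at optimum, the set reachable from s is {s}.
Cut edges: s→1 (cap 1), s→2 (cap 2). Sum = 3.

3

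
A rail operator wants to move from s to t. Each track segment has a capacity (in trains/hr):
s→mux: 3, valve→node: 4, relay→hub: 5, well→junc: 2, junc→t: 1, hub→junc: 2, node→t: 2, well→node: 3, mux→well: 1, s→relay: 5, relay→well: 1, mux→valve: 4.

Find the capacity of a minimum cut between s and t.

Max flow = 3 (via 3 augmenting paths).
In the residual at optimum, the set reachable from s is {hub, junc, mux, node, relay, s, valve, well}.
Cut edges: junc→t (cap 1), node→t (cap 2). Sum = 3.

3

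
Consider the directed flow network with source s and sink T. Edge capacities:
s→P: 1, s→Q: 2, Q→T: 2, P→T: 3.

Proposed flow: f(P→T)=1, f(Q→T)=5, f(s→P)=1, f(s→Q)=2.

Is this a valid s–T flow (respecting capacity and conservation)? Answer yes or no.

No

Capacity violated on Q→T: flow 5 > capacity 2.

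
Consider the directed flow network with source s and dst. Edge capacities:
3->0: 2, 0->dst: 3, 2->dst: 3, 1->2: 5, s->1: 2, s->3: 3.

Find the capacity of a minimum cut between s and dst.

4

Max flow = 4 (via 2 augmenting paths).
In the residual at optimum, the set reachable from s is {3, s}.
Cut edges: 3->0 (cap 2), s->1 (cap 2). Sum = 4.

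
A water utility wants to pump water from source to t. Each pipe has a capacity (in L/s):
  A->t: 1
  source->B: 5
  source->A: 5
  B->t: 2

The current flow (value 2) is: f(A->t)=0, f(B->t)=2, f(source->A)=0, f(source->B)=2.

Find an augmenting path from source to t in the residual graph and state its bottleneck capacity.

Residual along source->A->t: source->A: 5, A->t: 1.
Bottleneck = min = 1.

source->A->t, bottleneck 1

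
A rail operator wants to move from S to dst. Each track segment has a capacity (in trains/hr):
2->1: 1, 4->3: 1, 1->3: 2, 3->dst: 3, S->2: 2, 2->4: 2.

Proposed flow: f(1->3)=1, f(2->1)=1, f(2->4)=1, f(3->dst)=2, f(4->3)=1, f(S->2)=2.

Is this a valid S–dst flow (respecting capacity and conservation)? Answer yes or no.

Yes

Every edge has 0 ≤ f(e) ≤ cap(e).
At each intermediate node, inflow equals outflow.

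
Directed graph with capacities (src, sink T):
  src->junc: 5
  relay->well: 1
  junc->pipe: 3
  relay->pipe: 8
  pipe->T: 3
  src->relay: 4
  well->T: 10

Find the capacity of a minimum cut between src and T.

Max flow = 4 (via 2 augmenting paths).
In the residual at optimum, the set reachable from src is {junc, pipe, relay, src}.
Cut edges: relay->well (cap 1), pipe->T (cap 3). Sum = 4.

4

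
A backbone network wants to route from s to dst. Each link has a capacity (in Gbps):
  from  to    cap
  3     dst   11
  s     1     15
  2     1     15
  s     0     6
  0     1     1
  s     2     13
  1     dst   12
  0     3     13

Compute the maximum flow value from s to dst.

18

Augment s→1→dst: bottleneck 12. Total 12.
Augment s→0→3→dst: bottleneck 6. Total 18.
No augmenting path remains in the residual graph.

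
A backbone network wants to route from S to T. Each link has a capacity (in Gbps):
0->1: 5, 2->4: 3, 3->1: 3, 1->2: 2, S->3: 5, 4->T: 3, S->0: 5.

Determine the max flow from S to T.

2

Augment S->3->1->2->4->T: bottleneck 2. Total 2.
No augmenting path remains in the residual graph.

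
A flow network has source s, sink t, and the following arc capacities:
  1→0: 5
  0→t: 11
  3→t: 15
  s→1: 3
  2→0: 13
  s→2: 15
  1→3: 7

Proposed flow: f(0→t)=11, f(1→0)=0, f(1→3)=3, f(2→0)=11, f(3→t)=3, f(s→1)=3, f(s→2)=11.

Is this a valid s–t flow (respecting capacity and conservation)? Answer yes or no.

Yes

Every edge has 0 ≤ f(e) ≤ cap(e).
At each intermediate node, inflow equals outflow.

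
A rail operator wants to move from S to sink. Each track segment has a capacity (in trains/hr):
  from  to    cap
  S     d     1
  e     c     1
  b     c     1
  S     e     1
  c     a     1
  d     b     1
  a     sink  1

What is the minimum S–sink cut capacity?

1

Max flow = 1 (via 1 augmenting path).
In the residual at optimum, the set reachable from S is {S, b, c, d, e}.
Cut edges: c→a (cap 1). Sum = 1.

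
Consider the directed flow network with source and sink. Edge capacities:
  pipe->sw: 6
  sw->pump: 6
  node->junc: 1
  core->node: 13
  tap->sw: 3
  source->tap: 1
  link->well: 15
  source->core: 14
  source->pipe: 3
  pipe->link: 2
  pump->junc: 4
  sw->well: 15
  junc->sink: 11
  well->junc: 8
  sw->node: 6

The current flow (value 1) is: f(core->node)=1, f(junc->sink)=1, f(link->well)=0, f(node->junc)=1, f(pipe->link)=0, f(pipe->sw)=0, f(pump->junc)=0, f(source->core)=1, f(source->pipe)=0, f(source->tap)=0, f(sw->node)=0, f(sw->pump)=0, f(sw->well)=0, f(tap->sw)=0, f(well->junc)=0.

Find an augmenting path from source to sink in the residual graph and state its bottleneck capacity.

Residual along source->pipe->sw->pump->junc->sink: source->pipe: 3, pipe->sw: 6, sw->pump: 6, pump->junc: 4, junc->sink: 10.
Bottleneck = min = 3.

source->pipe->sw->pump->junc->sink, bottleneck 3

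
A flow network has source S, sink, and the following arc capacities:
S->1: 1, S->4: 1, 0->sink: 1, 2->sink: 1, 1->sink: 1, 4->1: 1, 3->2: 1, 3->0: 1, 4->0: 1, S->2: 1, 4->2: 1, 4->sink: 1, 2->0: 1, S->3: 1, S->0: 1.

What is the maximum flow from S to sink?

Augment S->4->sink: bottleneck 1. Total 1.
Augment S->2->sink: bottleneck 1. Total 2.
Augment S->1->sink: bottleneck 1. Total 3.
Augment S->0->sink: bottleneck 1. Total 4.
No augmenting path remains in the residual graph.

4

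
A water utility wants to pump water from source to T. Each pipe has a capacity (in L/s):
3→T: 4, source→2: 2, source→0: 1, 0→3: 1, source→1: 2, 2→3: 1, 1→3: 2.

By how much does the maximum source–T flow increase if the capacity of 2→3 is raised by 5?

0

Original max flow = 4.
Even with extra capacity on 2→3, another cut of capacity 4 remains binding.
New max flow = 4. Increase = 0.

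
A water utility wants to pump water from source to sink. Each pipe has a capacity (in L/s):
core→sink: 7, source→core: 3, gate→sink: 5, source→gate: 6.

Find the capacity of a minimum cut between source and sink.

Max flow = 8 (via 2 augmenting paths).
In the residual at optimum, the set reachable from source is {gate, source}.
Cut edges: source→core (cap 3), gate→sink (cap 5). Sum = 8.

8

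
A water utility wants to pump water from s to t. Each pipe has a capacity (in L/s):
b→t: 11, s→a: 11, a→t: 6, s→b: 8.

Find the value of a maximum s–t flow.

14

Augment s→a→t: bottleneck 6. Total 6.
Augment s→b→t: bottleneck 8. Total 14.
No augmenting path remains in the residual graph.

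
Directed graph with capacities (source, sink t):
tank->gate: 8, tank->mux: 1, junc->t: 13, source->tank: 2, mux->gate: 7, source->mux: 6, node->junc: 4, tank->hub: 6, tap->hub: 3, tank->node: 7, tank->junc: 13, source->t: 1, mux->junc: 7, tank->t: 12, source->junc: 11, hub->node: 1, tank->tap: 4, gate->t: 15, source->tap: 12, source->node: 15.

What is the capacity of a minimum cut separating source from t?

Max flow = 22 (via 5 augmenting paths).
In the residual at optimum, the set reachable from source is {hub, junc, node, source, tap}.
Cut edges: source->tank (cap 2), source->mux (cap 6), source->t (cap 1), junc->t (cap 13). Sum = 22.

22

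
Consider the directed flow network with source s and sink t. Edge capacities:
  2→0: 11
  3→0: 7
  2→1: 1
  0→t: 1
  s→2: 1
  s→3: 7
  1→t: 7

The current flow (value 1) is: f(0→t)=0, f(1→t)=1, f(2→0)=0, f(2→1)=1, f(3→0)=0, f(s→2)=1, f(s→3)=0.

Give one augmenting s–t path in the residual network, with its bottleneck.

s→3→0→t, bottleneck 1

Residual along s→3→0→t: s→3: 7, 3→0: 7, 0→t: 1.
Bottleneck = min = 1.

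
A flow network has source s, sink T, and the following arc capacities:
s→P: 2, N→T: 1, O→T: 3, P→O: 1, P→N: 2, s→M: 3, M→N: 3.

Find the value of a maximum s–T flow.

Augment s→M→N→T: bottleneck 1. Total 1.
Augment s→P→O→T: bottleneck 1. Total 2.
No augmenting path remains in the residual graph.

2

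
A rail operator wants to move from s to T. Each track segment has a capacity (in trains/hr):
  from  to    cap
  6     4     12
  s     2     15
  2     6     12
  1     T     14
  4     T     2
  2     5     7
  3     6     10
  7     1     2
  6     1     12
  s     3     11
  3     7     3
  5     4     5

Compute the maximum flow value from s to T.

16

Augment s→3→7→1→T: bottleneck 2. Total 2.
Augment s→3→6→1→T: bottleneck 9. Total 11.
Augment s→2→6→1→T: bottleneck 3. Total 14.
Augment s→2→6→4→T: bottleneck 2. Total 16.
No augmenting path remains in the residual graph.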